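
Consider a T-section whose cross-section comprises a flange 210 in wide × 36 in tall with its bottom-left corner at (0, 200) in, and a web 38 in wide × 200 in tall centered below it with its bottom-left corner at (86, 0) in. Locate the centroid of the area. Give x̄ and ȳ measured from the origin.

web: A = 38 × 200 = 7600.00, centroid at (105.00, 100.00).
flange: A = 210 × 36 = 7560.00, centroid at (105.00, 218.00).
ΣA = 15160.00 in², ΣAx̄ = 1591800.00 in³, ΣAȳ = 2408080.00 in³.
x̄ = 1591800.00/15160.00 = 105.00 in; ȳ = 2408080.00/15160.00 = 158.84 in.

x̄ = 105.00 in, ȳ = 158.84 in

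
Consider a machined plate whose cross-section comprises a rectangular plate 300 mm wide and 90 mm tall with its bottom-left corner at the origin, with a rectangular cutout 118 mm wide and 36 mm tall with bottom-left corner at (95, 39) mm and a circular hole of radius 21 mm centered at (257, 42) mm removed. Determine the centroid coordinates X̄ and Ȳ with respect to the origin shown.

plate: A = 300 × 90 = 27000.00, centroid at (150.00, 45.00).
hole 1: A = −(118 × 36) = -4248.00, centroid at (154.00, 57.00).
hole 2: A = −π·21² = -1385.44, centroid at (257.00, 42.00).
ΣA = 21366.56 mm², ΣAX̄ = 3039749.31 mm³, ΣAȲ = 914675.42 mm³.
X̄ = 3039749.31/21366.56 = 142.27 mm; Ȳ = 914675.42/21366.56 = 42.81 mm.

X̄ = 142.27 mm, Ȳ = 42.81 mm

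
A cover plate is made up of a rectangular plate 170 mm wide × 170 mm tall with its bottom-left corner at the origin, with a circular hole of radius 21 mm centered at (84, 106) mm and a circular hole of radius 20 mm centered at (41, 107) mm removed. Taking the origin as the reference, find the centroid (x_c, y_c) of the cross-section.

x_c = 87.16 mm, y_c = 82.84 mm

plate: A = 170 × 170 = 28900.00, centroid at (85.00, 85.00).
hole 1: A = −π·21² = -1385.44, centroid at (84.00, 106.00).
hole 2: A = −π·20² = -1256.64, centroid at (41.00, 107.00).
ΣA = 26257.92 mm²
ΣAx_c = (28900.00)(85.00) + (-1385.44)(84.00) + (-1256.64)(41.00) = 2288600.72 mm³
ΣAy_c = (28900.00)(85.00) + (-1385.44)(106.00) + (-1256.64)(107.00) = 2175182.94 mm³
x_c = 2288600.72 / 26257.92 = 87.16 mm
y_c = 2175182.94 / 26257.92 = 82.84 mm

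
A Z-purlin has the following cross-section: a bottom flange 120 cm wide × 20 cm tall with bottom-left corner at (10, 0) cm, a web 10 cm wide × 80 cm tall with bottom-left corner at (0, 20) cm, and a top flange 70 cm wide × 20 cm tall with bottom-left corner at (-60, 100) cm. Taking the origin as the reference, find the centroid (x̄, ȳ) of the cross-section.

bottom flange: A = 120 × 20 = 2400.00, centroid at (70.00, 10.00).
web: A = 10 × 80 = 800.00, centroid at (5.00, 60.00).
top flange: A = 70 × 20 = 1400.00, centroid at (-25.00, 110.00).
ΣA = 4600.00 cm²
ΣAx̄ = (2400.00)(70.00) + (800.00)(5.00) + (1400.00)(-25.00) = 137000.00 cm³
ΣAȳ = (2400.00)(10.00) + (800.00)(60.00) + (1400.00)(110.00) = 226000.00 cm³
x̄ = 137000.00 / 4600.00 = 29.78 cm
ȳ = 226000.00 / 4600.00 = 49.13 cm

x̄ = 29.78 cm, ȳ = 49.13 cm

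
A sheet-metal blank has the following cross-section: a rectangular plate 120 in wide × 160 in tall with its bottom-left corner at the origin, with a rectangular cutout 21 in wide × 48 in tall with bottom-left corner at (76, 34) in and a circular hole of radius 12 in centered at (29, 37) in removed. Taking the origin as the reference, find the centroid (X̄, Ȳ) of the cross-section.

plate: A = 120 × 160 = 19200.00, centroid at (60.00, 80.00).
hole 1: A = −(21 × 48) = -1008.00, centroid at (86.50, 58.00).
hole 2: A = −π·12² = -452.39, centroid at (29.00, 37.00).
ΣA = 17739.61 in², ΣAX̄ = 1051688.71 in³, ΣAȲ = 1460797.59 in³.
X̄ = 1051688.71/17739.61 = 59.28 in; Ȳ = 1460797.59/17739.61 = 82.35 in.

X̄ = 59.28 in, Ȳ = 82.35 in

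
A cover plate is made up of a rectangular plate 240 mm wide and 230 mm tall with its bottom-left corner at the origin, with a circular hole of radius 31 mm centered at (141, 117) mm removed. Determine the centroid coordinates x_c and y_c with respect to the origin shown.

x_c = 118.78 mm, y_c = 114.88 mm

plate: A = 240 × 230 = 55200.00, centroid at (120.00, 115.00).
hole: A = −π·31² = -3019.07, centroid at (141.00, 117.00).
ΣA = 52180.93 mm²
ΣAx_c = (55200.00)(120.00) + (-3019.07)(141.00) = 6198311.05 mm³
ΣAy_c = (55200.00)(115.00) + (-3019.07)(117.00) = 5994768.75 mm³
x_c = 6198311.05 / 52180.93 = 118.78 mm
y_c = 5994768.75 / 52180.93 = 114.88 mm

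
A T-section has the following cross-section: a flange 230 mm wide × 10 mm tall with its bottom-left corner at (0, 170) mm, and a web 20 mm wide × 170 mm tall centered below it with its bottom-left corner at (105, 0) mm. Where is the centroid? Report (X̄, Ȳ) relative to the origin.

X̄ = 115.00 mm, Ȳ = 121.32 mm

web: A = 20 × 170 = 3400.00, centroid at (115.00, 85.00).
flange: A = 230 × 10 = 2300.00, centroid at (115.00, 175.00).
ΣA = 5700.00 mm², ΣAX̄ = 655500.00 mm³, ΣAȲ = 691500.00 mm³.
X̄ = 655500.00/5700.00 = 115.00 mm; Ȳ = 691500.00/5700.00 = 121.32 mm.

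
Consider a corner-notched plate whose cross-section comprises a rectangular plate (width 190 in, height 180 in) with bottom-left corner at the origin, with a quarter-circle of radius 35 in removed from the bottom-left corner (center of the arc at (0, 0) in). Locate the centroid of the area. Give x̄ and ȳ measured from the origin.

plate: A = 190 × 180 = 34200.00, centroid at (95.00, 90.00).
removed quarter-circle: A = −¼π·35² = -962.11, centroid at (14.85, 14.85).
ΣA = 33237.89 in², ΣAx̄ = 3234708.33 in³, ΣAȳ = 3063708.33 in³.
x̄ = 3234708.33/33237.89 = 97.32 in; ȳ = 3063708.33/33237.89 = 92.18 in.

x̄ = 97.32 in, ȳ = 92.18 in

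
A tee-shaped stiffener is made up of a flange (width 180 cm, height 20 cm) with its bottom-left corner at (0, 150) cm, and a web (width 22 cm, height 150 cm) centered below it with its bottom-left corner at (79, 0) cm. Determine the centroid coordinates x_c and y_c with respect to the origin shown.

x_c = 90.00 cm, y_c = 119.35 cm

web: A = 22 × 150 = 3300.00, centroid at (90.00, 75.00).
flange: A = 180 × 20 = 3600.00, centroid at (90.00, 160.00).
ΣA = 6900.00 cm², ΣAx_c = 621000.00 cm³, ΣAy_c = 823500.00 cm³.
x_c = 621000.00/6900.00 = 90.00 cm; y_c = 823500.00/6900.00 = 119.35 cm.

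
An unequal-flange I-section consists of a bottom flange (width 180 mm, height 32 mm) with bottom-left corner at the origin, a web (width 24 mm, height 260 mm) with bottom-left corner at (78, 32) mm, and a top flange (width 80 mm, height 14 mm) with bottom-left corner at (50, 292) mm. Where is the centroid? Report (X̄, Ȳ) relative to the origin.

Part | A | x̄ᵢ | ȳᵢ | A·x̄ᵢ | A·ȳᵢ
bottom flange | 5760.00 | 90.00 | 16.00 | 518400.00 | 92160.00
web | 6240.00 | 90.00 | 162.00 | 561600.00 | 1010880.00
top flange | 1120.00 | 90.00 | 299.00 | 100800.00 | 334880.00
Σ | 13120.00 |  |  | 1180800.00 | 1437920.00
X̄ = 1180800.00 / 13120.00 = 90.00 mm
Ȳ = 1437920.00 / 13120.00 = 109.60 mm

X̄ = 90.00 mm, Ȳ = 109.60 mm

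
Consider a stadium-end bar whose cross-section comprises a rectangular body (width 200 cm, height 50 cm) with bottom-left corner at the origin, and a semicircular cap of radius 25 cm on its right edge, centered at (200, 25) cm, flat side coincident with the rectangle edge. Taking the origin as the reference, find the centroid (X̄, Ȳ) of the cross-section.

X̄ = 109.89 cm, Ȳ = 25.00 cm

rectangular body: A = 200 × 50 = 10000.00, centroid at (100.00, 25.00).
semicircular end: A = ½π·25² = 981.75, centroid at (210.61, 25.00).
ΣA = 10981.75 cm²
ΣAX̄ = (10000.00)(100.00) + (981.75)(210.61) = 1206766.21 cm³
ΣAȲ = (10000.00)(25.00) + (981.75)(25.00) = 274543.69 cm³
X̄ = 1206766.21 / 10981.75 = 109.89 cm
Ȳ = 274543.69 / 10981.75 = 25.00 cm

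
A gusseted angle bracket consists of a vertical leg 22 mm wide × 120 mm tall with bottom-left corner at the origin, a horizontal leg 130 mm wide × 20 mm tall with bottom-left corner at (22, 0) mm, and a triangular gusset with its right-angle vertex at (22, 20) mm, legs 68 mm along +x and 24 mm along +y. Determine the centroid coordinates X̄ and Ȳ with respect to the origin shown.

vertical leg: A = 22 × 120 = 2640.00, centroid at (11.00, 60.00).
horizontal leg: A = 130 × 20 = 2600.00, centroid at (87.00, 10.00).
gusset: A = ½·68·24 = 816.00, centroid at (44.67, 28.00).
ΣA = 6056.00 mm², ΣAX̄ = 291688.00 mm³, ΣAȲ = 207248.00 mm³.
X̄ = 291688.00/6056.00 = 48.17 mm; Ȳ = 207248.00/6056.00 = 34.22 mm.

X̄ = 48.17 mm, Ȳ = 34.22 mm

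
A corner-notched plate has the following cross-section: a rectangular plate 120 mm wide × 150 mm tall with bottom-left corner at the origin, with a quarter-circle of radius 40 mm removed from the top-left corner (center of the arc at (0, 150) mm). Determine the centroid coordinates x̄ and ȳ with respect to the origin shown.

plate: A = 120 × 150 = 18000.00, centroid at (60.00, 75.00).
removed quarter-circle: A = −¼π·40² = -1256.64, centroid at (16.98, 133.02).
ΣA = 16743.36 mm², ΣAx̄ = 1058666.67 mm³, ΣAȳ = 1182837.77 mm³.
x̄ = 1058666.67/16743.36 = 63.23 mm; ȳ = 1182837.77/16743.36 = 70.65 mm.

x̄ = 63.23 mm, ȳ = 70.65 mm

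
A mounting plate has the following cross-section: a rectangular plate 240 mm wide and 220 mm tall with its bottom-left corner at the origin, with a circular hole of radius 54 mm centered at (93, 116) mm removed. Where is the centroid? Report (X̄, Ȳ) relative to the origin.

Part | A | x̄ᵢ | ȳᵢ | A·x̄ᵢ | A·ȳᵢ
plate | 52800.00 | 120.00 | 110.00 | 6336000.00 | 5808000.00
hole | -9160.88 | 93.00 | 116.00 | -851962.23 | -1062662.56
Σ | 43639.12 |  |  | 5484037.77 | 4745337.44
X̄ = 5484037.77 / 43639.12 = 125.67 mm
Ȳ = 4745337.44 / 43639.12 = 108.74 mm

X̄ = 125.67 mm, Ȳ = 108.74 mm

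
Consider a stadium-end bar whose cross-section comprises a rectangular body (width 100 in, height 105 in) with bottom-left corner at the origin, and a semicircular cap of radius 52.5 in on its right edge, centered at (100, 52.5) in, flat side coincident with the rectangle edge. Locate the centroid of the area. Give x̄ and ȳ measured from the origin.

x̄ = 71.10 in, ȳ = 52.50 in

Part | A | x̄ᵢ | ȳᵢ | A·x̄ᵢ | A·ȳᵢ
rectangular body | 10500.00 | 50.00 | 52.50 | 525000.00 | 551250.00
semicircular end | 4329.51 | 122.28 | 52.50 | 529419.49 | 227299.14
Σ | 14829.51 |  |  | 1054419.49 | 778549.14
x̄ = 1054419.49 / 14829.51 = 71.10 in
ȳ = 778549.14 / 14829.51 = 52.50 in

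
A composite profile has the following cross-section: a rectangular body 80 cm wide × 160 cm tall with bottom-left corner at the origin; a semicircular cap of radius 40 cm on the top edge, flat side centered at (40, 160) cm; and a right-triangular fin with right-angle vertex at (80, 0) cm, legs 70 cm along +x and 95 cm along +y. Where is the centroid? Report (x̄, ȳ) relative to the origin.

x̄ = 51.30 cm, ȳ = 84.45 cm

Part | A | x̄ᵢ | ȳᵢ | A·x̄ᵢ | A·ȳᵢ
rectangular body | 12800.00 | 40.00 | 80.00 | 512000.00 | 1024000.00
semicircular top | 2513.27 | 40.00 | 176.98 | 100530.96 | 444790.53
triangular fin | 3325.00 | 103.33 | 31.67 | 343583.33 | 105291.67
Σ | 18638.27 |  |  | 956114.30 | 1574082.19
x̄ = 956114.30 / 18638.27 = 51.30 cm
ȳ = 1574082.19 / 18638.27 = 84.45 cm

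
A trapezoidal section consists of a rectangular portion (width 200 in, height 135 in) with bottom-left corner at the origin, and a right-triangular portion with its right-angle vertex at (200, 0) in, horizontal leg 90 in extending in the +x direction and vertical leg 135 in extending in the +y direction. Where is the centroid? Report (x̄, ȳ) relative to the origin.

x̄ = 123.88 in, ȳ = 63.37 in

rectangular portion: A = 200 × 135 = 27000.00, centroid at (100.00, 67.50).
triangular portion: A = ½·90·135 = 6075.00, centroid at (230.00, 45.00).
ΣA = 33075.00 in²
ΣAx̄ = (27000.00)(100.00) + (6075.00)(230.00) = 4097250.00 in³
ΣAȳ = (27000.00)(67.50) + (6075.00)(45.00) = 2095875.00 in³
x̄ = 4097250.00 / 33075.00 = 123.88 in
ȳ = 2095875.00 / 33075.00 = 63.37 in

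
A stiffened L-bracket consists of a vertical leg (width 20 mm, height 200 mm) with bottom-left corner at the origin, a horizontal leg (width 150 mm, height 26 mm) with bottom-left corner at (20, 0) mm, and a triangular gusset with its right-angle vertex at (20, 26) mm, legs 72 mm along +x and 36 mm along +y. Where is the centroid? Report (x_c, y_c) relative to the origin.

vertical leg: A = 20 × 200 = 4000.00, centroid at (10.00, 100.00).
horizontal leg: A = 150 × 26 = 3900.00, centroid at (95.00, 13.00).
gusset: A = ½·72·36 = 1296.00, centroid at (44.00, 38.00).
ΣA = 9196.00 mm², ΣAx_c = 467524.00 mm³, ΣAy_c = 499948.00 mm³.
x_c = 467524.00/9196.00 = 50.84 mm; y_c = 499948.00/9196.00 = 54.37 mm.

x_c = 50.84 mm, y_c = 54.37 mm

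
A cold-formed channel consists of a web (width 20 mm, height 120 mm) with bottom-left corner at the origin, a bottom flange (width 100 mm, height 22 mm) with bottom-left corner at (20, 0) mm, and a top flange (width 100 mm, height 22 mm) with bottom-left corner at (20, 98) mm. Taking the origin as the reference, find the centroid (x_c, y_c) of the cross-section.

x_c = 48.82 mm, y_c = 60.00 mm

Part | A | x̄ᵢ | ȳᵢ | A·x̄ᵢ | A·ȳᵢ
web | 2400.00 | 10.00 | 60.00 | 24000.00 | 144000.00
bottom flange | 2200.00 | 70.00 | 11.00 | 154000.00 | 24200.00
top flange | 2200.00 | 70.00 | 109.00 | 154000.00 | 239800.00
Σ | 6800.00 |  |  | 332000.00 | 408000.00
x_c = 332000.00 / 6800.00 = 48.82 mm
y_c = 408000.00 / 6800.00 = 60.00 mm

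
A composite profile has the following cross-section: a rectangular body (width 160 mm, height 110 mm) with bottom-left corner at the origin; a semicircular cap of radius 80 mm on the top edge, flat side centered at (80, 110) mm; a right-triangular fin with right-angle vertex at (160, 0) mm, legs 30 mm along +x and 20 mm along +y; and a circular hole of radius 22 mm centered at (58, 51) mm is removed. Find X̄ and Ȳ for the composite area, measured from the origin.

X̄ = 82.29 mm, Ȳ = 88.51 mm

Part | A | x̄ᵢ | ȳᵢ | A·x̄ᵢ | A·ȳᵢ
rectangular body | 17600.00 | 80.00 | 55.00 | 1408000.00 | 968000.00
semicircular top | 10053.10 | 80.00 | 143.95 | 804247.72 | 1447173.95
triangular fin | 300.00 | 170.00 | 6.67 | 51000.00 | 2000.00
hole | -1520.53 | 58.00 | 51.00 | -88190.79 | -77547.07
Σ | 26432.57 |  |  | 2175056.93 | 2339626.87
X̄ = 2175056.93 / 26432.57 = 82.29 mm
Ȳ = 2339626.87 / 26432.57 = 88.51 mm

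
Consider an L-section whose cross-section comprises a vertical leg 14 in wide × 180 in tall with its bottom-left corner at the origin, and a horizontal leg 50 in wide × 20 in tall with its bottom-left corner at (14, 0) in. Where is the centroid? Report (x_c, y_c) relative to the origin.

x_c = 16.09 in, y_c = 67.27 in

vertical leg: A = 14 × 180 = 2520.00, centroid at (7.00, 90.00).
horizontal leg: A = 50 × 20 = 1000.00, centroid at (39.00, 10.00).
ΣA = 3520.00 in²
ΣAx_c = (2520.00)(7.00) + (1000.00)(39.00) = 56640.00 in³
ΣAy_c = (2520.00)(90.00) + (1000.00)(10.00) = 236800.00 in³
x_c = 56640.00 / 3520.00 = 16.09 in
y_c = 236800.00 / 3520.00 = 67.27 in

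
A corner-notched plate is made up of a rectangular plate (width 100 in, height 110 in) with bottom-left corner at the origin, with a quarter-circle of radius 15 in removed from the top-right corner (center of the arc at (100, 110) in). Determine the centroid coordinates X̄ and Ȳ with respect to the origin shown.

X̄ = 49.29 in, Ȳ = 54.21 in

plate: A = 100 × 110 = 11000.00, centroid at (50.00, 55.00).
removed quarter-circle: A = −¼π·15² = -176.71, centroid at (93.63, 103.63).
ΣA = 10823.29 in², ΣAX̄ = 533453.54 in³, ΣAȲ = 586686.40 in³.
X̄ = 533453.54/10823.29 = 49.29 in; Ȳ = 586686.40/10823.29 = 54.21 in.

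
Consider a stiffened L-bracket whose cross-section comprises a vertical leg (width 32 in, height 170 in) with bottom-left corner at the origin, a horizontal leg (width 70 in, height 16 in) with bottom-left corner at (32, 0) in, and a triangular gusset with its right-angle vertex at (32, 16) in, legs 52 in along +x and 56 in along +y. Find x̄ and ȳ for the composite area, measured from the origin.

vertical leg: A = 32 × 170 = 5440.00, centroid at (16.00, 85.00).
horizontal leg: A = 70 × 16 = 1120.00, centroid at (67.00, 8.00).
gusset: A = ½·52·56 = 1456.00, centroid at (49.33, 34.67).
ΣA = 8016.00 in²
ΣAx̄ = (5440.00)(16.00) + (1120.00)(67.00) + (1456.00)(49.33) = 233909.33 in³
ΣAȳ = (5440.00)(85.00) + (1120.00)(8.00) + (1456.00)(34.67) = 521834.67 in³
x̄ = 233909.33 / 8016.00 = 29.18 in
ȳ = 521834.67 / 8016.00 = 65.10 in

x̄ = 29.18 in, ȳ = 65.10 in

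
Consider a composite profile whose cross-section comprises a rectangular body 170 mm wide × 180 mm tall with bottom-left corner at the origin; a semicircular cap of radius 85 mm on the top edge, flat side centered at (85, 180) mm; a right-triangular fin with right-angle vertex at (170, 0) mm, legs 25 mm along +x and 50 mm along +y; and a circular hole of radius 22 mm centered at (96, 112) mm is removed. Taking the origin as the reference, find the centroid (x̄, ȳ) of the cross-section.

x̄ = 86.01 mm, ȳ = 122.92 mm

Part | A | x̄ᵢ | ȳᵢ | A·x̄ᵢ | A·ȳᵢ
rectangular body | 30600.00 | 85.00 | 90.00 | 2601000.00 | 2754000.00
semicircular top | 11349.00 | 85.00 | 216.08 | 964665.29 | 2452237.29
triangular fin | 625.00 | 178.33 | 16.67 | 111458.33 | 10416.67
hole | -1520.53 | 96.00 | 112.00 | -145970.96 | -170299.45
Σ | 41053.47 |  |  | 3531152.67 | 5046354.50
x̄ = 3531152.67 / 41053.47 = 86.01 mm
ȳ = 5046354.50 / 41053.47 = 122.92 mm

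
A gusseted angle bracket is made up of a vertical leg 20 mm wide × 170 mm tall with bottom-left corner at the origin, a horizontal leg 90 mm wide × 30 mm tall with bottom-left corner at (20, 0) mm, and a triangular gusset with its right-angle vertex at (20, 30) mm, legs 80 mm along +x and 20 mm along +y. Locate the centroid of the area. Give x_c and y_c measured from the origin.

x_c = 35.77 mm, y_c = 52.00 mm

vertical leg: A = 20 × 170 = 3400.00, centroid at (10.00, 85.00).
horizontal leg: A = 90 × 30 = 2700.00, centroid at (65.00, 15.00).
gusset: A = ½·80·20 = 800.00, centroid at (46.67, 36.67).
ΣA = 6900.00 mm², ΣAx_c = 246833.33 mm³, ΣAy_c = 358833.33 mm³.
x_c = 246833.33/6900.00 = 35.77 mm; y_c = 358833.33/6900.00 = 52.00 mm.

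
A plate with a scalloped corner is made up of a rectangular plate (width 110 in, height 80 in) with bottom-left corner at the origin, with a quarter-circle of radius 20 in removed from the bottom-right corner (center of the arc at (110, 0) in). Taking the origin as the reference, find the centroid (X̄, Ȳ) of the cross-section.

X̄ = 53.28 in, Ȳ = 41.17 in

Part | A | x̄ᵢ | ȳᵢ | A·x̄ᵢ | A·ȳᵢ
plate | 8800.00 | 55.00 | 40.00 | 484000.00 | 352000.00
removed quarter-circle | -314.16 | 101.51 | 8.49 | -31890.85 | -2666.67
Σ | 8485.84 |  |  | 452109.15 | 349333.33
X̄ = 452109.15 / 8485.84 = 53.28 in
Ȳ = 349333.33 / 8485.84 = 41.17 in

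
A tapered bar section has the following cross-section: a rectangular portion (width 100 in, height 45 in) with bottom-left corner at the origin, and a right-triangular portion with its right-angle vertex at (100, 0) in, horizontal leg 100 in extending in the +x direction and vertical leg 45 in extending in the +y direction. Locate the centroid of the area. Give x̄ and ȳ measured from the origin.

Part | A | x̄ᵢ | ȳᵢ | A·x̄ᵢ | A·ȳᵢ
rectangular portion | 4500.00 | 50.00 | 22.50 | 225000.00 | 101250.00
triangular portion | 2250.00 | 133.33 | 15.00 | 300000.00 | 33750.00
Σ | 6750.00 |  |  | 525000.00 | 135000.00
x̄ = 525000.00 / 6750.00 = 77.78 in
ȳ = 135000.00 / 6750.00 = 20.00 in

x̄ = 77.78 in, ȳ = 20.00 in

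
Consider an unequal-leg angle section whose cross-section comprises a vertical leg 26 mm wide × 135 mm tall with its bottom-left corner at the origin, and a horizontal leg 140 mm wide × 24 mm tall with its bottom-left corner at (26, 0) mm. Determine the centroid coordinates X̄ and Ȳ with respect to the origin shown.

Part | A | x̄ᵢ | ȳᵢ | A·x̄ᵢ | A·ȳᵢ
vertical leg | 3510.00 | 13.00 | 67.50 | 45630.00 | 236925.00
horizontal leg | 3360.00 | 96.00 | 12.00 | 322560.00 | 40320.00
Σ | 6870.00 |  |  | 368190.00 | 277245.00
X̄ = 368190.00 / 6870.00 = 53.59 mm
Ȳ = 277245.00 / 6870.00 = 40.36 mm

X̄ = 53.59 mm, Ȳ = 40.36 mm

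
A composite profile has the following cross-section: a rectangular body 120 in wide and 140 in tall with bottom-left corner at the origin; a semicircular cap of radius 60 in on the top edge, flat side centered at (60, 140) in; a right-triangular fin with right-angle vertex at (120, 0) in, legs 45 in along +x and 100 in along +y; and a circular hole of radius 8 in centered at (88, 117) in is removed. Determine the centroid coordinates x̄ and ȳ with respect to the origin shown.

x̄ = 66.66 in, ȳ = 88.28 in

rectangular body: A = 120 × 140 = 16800.00, centroid at (60.00, 70.00).
semicircular top: A = ½π·60² = 5654.87, centroid at (60.00, 165.46).
triangular fin: A = ½·45·100 = 2250.00, centroid at (135.00, 33.33).
hole: A = −π·8² = -201.06, centroid at (88.00, 117.00).
ΣA = 24503.80 in²
ΣAx̄ = (16800.00)(60.00) + (5654.87)(60.00) + (2250.00)(135.00) + (-201.06)(88.00) = 1633348.56 in³
ΣAȳ = (16800.00)(70.00) + (5654.87)(165.46) + (2250.00)(33.33) + (-201.06)(117.00) = 2163157.10 in³
x̄ = 1633348.56 / 24503.80 = 66.66 in
ȳ = 2163157.10 / 24503.80 = 88.28 in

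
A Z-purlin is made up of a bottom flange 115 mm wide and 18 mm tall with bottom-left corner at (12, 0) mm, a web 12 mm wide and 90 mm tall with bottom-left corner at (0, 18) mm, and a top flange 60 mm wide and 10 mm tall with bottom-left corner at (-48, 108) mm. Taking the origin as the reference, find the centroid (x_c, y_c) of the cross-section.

x_c = 37.21 mm, y_c = 41.19 mm

bottom flange: A = 115 × 18 = 2070.00, centroid at (69.50, 9.00).
web: A = 12 × 90 = 1080.00, centroid at (6.00, 63.00).
top flange: A = 60 × 10 = 600.00, centroid at (-18.00, 113.00).
ΣA = 3750.00 mm²
ΣAx_c = (2070.00)(69.50) + (1080.00)(6.00) + (600.00)(-18.00) = 139545.00 mm³
ΣAy_c = (2070.00)(9.00) + (1080.00)(63.00) + (600.00)(113.00) = 154470.00 mm³
x_c = 139545.00 / 3750.00 = 37.21 mm
y_c = 154470.00 / 3750.00 = 41.19 mm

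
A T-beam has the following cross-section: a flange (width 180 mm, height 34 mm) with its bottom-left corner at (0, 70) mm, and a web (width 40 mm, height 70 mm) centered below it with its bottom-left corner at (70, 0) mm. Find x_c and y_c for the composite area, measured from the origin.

x_c = 90.00 mm, y_c = 70.68 mm

web: A = 40 × 70 = 2800.00, centroid at (90.00, 35.00).
flange: A = 180 × 34 = 6120.00, centroid at (90.00, 87.00).
ΣA = 8920.00 mm², ΣAx_c = 802800.00 mm³, ΣAy_c = 630440.00 mm³.
x_c = 802800.00/8920.00 = 90.00 mm; y_c = 630440.00/8920.00 = 70.68 mm.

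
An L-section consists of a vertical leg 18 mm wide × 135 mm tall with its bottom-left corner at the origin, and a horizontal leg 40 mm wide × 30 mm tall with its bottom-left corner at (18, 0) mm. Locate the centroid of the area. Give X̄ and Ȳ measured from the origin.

vertical leg: A = 18 × 135 = 2430.00, centroid at (9.00, 67.50).
horizontal leg: A = 40 × 30 = 1200.00, centroid at (38.00, 15.00).
ΣA = 3630.00 mm²
ΣAX̄ = (2430.00)(9.00) + (1200.00)(38.00) = 67470.00 mm³
ΣAȲ = (2430.00)(67.50) + (1200.00)(15.00) = 182025.00 mm³
X̄ = 67470.00 / 3630.00 = 18.59 mm
Ȳ = 182025.00 / 3630.00 = 50.14 mm

X̄ = 18.59 mm, Ȳ = 50.14 mm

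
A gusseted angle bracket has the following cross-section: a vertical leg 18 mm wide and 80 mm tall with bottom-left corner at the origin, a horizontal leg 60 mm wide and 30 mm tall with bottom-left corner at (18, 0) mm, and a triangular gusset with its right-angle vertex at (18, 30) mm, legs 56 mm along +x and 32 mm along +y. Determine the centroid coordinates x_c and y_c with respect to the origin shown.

Part | A | x̄ᵢ | ȳᵢ | A·x̄ᵢ | A·ȳᵢ
vertical leg | 1440.00 | 9.00 | 40.00 | 12960.00 | 57600.00
horizontal leg | 1800.00 | 48.00 | 15.00 | 86400.00 | 27000.00
gusset | 896.00 | 36.67 | 40.67 | 32853.33 | 36437.33
Σ | 4136.00 |  |  | 132213.33 | 121037.33
x_c = 132213.33 / 4136.00 = 31.97 mm
y_c = 121037.33 / 4136.00 = 29.26 mm

x_c = 31.97 mm, y_c = 29.26 mm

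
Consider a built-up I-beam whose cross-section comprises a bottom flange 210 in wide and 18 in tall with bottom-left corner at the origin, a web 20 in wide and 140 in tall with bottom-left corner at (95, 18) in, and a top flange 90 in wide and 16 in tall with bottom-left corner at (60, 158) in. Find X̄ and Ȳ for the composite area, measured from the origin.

X̄ = 105.00 in, Ȳ = 64.77 in

bottom flange: A = 210 × 18 = 3780.00, centroid at (105.00, 9.00).
web: A = 20 × 140 = 2800.00, centroid at (105.00, 88.00).
top flange: A = 90 × 16 = 1440.00, centroid at (105.00, 166.00).
ΣA = 8020.00 in²
ΣAX̄ = (3780.00)(105.00) + (2800.00)(105.00) + (1440.00)(105.00) = 842100.00 in³
ΣAȲ = (3780.00)(9.00) + (2800.00)(88.00) + (1440.00)(166.00) = 519460.00 in³
X̄ = 842100.00 / 8020.00 = 105.00 in
Ȳ = 519460.00 / 8020.00 = 64.77 in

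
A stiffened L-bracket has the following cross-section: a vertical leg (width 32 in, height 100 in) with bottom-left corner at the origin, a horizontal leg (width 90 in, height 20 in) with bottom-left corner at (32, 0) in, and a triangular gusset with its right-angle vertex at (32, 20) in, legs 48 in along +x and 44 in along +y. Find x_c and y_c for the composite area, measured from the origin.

vertical leg: A = 32 × 100 = 3200.00, centroid at (16.00, 50.00).
horizontal leg: A = 90 × 20 = 1800.00, centroid at (77.00, 10.00).
gusset: A = ½·48·44 = 1056.00, centroid at (48.00, 34.67).
ΣA = 6056.00 in², ΣAx_c = 240488.00 in³, ΣAy_c = 214608.00 in³.
x_c = 240488.00/6056.00 = 39.71 in; y_c = 214608.00/6056.00 = 35.44 in.

x_c = 39.71 in, y_c = 35.44 in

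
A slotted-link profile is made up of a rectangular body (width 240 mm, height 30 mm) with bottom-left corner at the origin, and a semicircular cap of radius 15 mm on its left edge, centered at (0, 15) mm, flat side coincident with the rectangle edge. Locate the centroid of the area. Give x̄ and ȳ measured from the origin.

rectangular body: A = 240 × 30 = 7200.00, centroid at (120.00, 15.00).
semicircular end: A = ½π·15² = 353.43, centroid at (-6.37, 15.00).
ΣA = 7553.43 mm², ΣAx̄ = 861750.00 mm³, ΣAȳ = 113301.44 mm³.
x̄ = 861750.00/7553.43 = 114.09 mm; ȳ = 113301.44/7553.43 = 15.00 mm.

x̄ = 114.09 mm, ȳ = 15.00 mm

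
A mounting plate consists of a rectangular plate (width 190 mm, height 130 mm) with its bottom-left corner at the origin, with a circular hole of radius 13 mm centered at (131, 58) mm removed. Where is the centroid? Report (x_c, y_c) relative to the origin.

x_c = 94.21 mm, y_c = 65.15 mm

plate: A = 190 × 130 = 24700.00, centroid at (95.00, 65.00).
hole: A = −π·13² = -530.93, centroid at (131.00, 58.00).
ΣA = 24169.07 mm²
ΣAx_c = (24700.00)(95.00) + (-530.93)(131.00) = 2276948.28 mm³
ΣAy_c = (24700.00)(65.00) + (-530.93)(58.00) = 1574706.11 mm³
x_c = 2276948.28 / 24169.07 = 94.21 mm
y_c = 1574706.11 / 24169.07 = 65.15 mm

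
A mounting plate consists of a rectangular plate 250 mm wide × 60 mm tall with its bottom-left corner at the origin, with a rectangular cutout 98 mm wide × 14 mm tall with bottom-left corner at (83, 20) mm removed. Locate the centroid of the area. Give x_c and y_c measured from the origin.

x_c = 124.30 mm, y_c = 30.30 mm

Part | A | x̄ᵢ | ȳᵢ | A·x̄ᵢ | A·ȳᵢ
plate | 15000.00 | 125.00 | 30.00 | 1875000.00 | 450000.00
hole | -1372.00 | 132.00 | 27.00 | -181104.00 | -37044.00
Σ | 13628.00 |  |  | 1693896.00 | 412956.00
x_c = 1693896.00 / 13628.00 = 124.30 mm
y_c = 412956.00 / 13628.00 = 30.30 mm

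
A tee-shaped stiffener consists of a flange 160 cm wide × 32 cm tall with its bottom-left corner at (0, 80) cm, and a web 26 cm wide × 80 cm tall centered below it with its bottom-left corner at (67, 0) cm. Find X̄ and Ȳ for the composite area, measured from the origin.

X̄ = 80.00 cm, Ȳ = 79.82 cm

Part | A | x̄ᵢ | ȳᵢ | A·x̄ᵢ | A·ȳᵢ
web | 2080.00 | 80.00 | 40.00 | 166400.00 | 83200.00
flange | 5120.00 | 80.00 | 96.00 | 409600.00 | 491520.00
Σ | 7200.00 |  |  | 576000.00 | 574720.00
X̄ = 576000.00 / 7200.00 = 80.00 cm
Ȳ = 574720.00 / 7200.00 = 79.82 cm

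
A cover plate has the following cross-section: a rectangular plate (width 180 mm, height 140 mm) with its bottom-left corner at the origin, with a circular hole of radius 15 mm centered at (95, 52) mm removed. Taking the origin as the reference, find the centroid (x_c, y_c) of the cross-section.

plate: A = 180 × 140 = 25200.00, centroid at (90.00, 70.00).
hole: A = −π·15² = -706.86, centroid at (95.00, 52.00).
ΣA = 24493.14 mm², ΣAx_c = 2200848.46 mm³, ΣAy_c = 1727243.37 mm³.
x_c = 2200848.46/24493.14 = 89.86 mm; y_c = 1727243.37/24493.14 = 70.52 mm.

x_c = 89.86 mm, y_c = 70.52 mm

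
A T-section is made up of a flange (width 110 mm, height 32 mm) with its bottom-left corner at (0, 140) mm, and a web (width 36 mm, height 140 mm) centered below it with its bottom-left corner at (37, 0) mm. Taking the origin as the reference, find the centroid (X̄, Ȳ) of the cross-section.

X̄ = 55.00 mm, Ȳ = 105.36 mm

web: A = 36 × 140 = 5040.00, centroid at (55.00, 70.00).
flange: A = 110 × 32 = 3520.00, centroid at (55.00, 156.00).
ΣA = 8560.00 mm², ΣAX̄ = 470800.00 mm³, ΣAȲ = 901920.00 mm³.
X̄ = 470800.00/8560.00 = 55.00 mm; Ȳ = 901920.00/8560.00 = 105.36 mm.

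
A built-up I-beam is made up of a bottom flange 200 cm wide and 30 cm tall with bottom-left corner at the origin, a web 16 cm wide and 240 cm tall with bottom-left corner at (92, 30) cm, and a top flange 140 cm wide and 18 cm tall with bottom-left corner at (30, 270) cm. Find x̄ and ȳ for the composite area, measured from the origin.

Part | A | x̄ᵢ | ȳᵢ | A·x̄ᵢ | A·ȳᵢ
bottom flange | 6000.00 | 100.00 | 15.00 | 600000.00 | 90000.00
web | 3840.00 | 100.00 | 150.00 | 384000.00 | 576000.00
top flange | 2520.00 | 100.00 | 279.00 | 252000.00 | 703080.00
Σ | 12360.00 |  |  | 1236000.00 | 1369080.00
x̄ = 1236000.00 / 12360.00 = 100.00 cm
ȳ = 1369080.00 / 12360.00 = 110.77 cm

x̄ = 100.00 cm, ȳ = 110.77 cm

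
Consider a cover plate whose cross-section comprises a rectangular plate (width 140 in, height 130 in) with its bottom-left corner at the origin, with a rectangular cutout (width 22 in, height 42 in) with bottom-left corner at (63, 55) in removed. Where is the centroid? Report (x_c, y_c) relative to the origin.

x_c = 69.79 in, y_c = 64.41 in

plate: A = 140 × 130 = 18200.00, centroid at (70.00, 65.00).
hole: A = −(22 × 42) = -924.00, centroid at (74.00, 76.00).
ΣA = 17276.00 in², ΣAx_c = 1205624.00 in³, ΣAy_c = 1112776.00 in³.
x_c = 1205624.00/17276.00 = 69.79 in; y_c = 1112776.00/17276.00 = 64.41 in.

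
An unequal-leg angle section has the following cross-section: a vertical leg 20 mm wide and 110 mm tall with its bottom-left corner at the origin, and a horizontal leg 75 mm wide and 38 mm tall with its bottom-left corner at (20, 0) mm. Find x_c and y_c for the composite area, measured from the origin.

vertical leg: A = 20 × 110 = 2200.00, centroid at (10.00, 55.00).
horizontal leg: A = 75 × 38 = 2850.00, centroid at (57.50, 19.00).
ΣA = 5050.00 mm², ΣAx_c = 185875.00 mm³, ΣAy_c = 175150.00 mm³.
x_c = 185875.00/5050.00 = 36.81 mm; y_c = 175150.00/5050.00 = 34.68 mm.

x_c = 36.81 mm, y_c = 34.68 mm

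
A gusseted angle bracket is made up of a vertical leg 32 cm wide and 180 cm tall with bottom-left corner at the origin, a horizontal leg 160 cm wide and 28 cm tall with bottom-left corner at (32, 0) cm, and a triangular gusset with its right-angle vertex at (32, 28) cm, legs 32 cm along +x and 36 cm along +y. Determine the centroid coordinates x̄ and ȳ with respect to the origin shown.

x̄ = 57.18 cm, ȳ = 55.86 cm

Part | A | x̄ᵢ | ȳᵢ | A·x̄ᵢ | A·ȳᵢ
vertical leg | 5760.00 | 16.00 | 90.00 | 92160.00 | 518400.00
horizontal leg | 4480.00 | 112.00 | 14.00 | 501760.00 | 62720.00
gusset | 576.00 | 42.67 | 40.00 | 24576.00 | 23040.00
Σ | 10816.00 |  |  | 618496.00 | 604160.00
x̄ = 618496.00 / 10816.00 = 57.18 cm
ȳ = 604160.00 / 10816.00 = 55.86 cm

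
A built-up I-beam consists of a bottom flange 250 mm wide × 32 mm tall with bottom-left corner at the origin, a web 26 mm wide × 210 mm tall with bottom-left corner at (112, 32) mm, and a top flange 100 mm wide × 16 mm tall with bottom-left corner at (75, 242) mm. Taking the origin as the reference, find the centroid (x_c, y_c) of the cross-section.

Part | A | x̄ᵢ | ȳᵢ | A·x̄ᵢ | A·ȳᵢ
bottom flange | 8000.00 | 125.00 | 16.00 | 1000000.00 | 128000.00
web | 5460.00 | 125.00 | 137.00 | 682500.00 | 748020.00
top flange | 1600.00 | 125.00 | 250.00 | 200000.00 | 400000.00
Σ | 15060.00 |  |  | 1882500.00 | 1276020.00
x_c = 1882500.00 / 15060.00 = 125.00 mm
y_c = 1276020.00 / 15060.00 = 84.73 mm

x_c = 125.00 mm, y_c = 84.73 mm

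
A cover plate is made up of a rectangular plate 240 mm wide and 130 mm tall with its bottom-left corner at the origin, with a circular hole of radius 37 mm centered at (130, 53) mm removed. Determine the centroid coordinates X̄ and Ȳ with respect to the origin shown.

plate: A = 240 × 130 = 31200.00, centroid at (120.00, 65.00).
hole: A = −π·37² = -4300.84, centroid at (130.00, 53.00).
ΣA = 26899.16 mm², ΣAX̄ = 3184890.76 mm³, ΣAȲ = 1800055.46 mm³.
X̄ = 3184890.76/26899.16 = 118.40 mm; Ȳ = 1800055.46/26899.16 = 66.92 mm.

X̄ = 118.40 mm, Ȳ = 66.92 mm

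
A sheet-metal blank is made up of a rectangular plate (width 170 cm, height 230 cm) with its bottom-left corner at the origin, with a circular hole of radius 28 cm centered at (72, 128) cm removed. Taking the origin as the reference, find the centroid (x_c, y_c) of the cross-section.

x_c = 85.87 cm, y_c = 114.13 cm

plate: A = 170 × 230 = 39100.00, centroid at (85.00, 115.00).
hole: A = −π·28² = -2463.01, centroid at (72.00, 128.00).
ΣA = 36636.99 cm², ΣAx_c = 3146163.38 cm³, ΣAy_c = 4181234.89 cm³.
x_c = 3146163.38/36636.99 = 85.87 cm; y_c = 4181234.89/36636.99 = 114.13 cm.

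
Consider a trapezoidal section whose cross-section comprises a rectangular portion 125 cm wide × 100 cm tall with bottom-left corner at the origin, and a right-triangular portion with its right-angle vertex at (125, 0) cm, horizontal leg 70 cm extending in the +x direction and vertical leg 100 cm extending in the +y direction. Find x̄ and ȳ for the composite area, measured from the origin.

x̄ = 81.28 cm, ȳ = 46.35 cm

rectangular portion: A = 125 × 100 = 12500.00, centroid at (62.50, 50.00).
triangular portion: A = ½·70·100 = 3500.00, centroid at (148.33, 33.33).
ΣA = 16000.00 cm²
ΣAx̄ = (12500.00)(62.50) + (3500.00)(148.33) = 1300416.67 cm³
ΣAȳ = (12500.00)(50.00) + (3500.00)(33.33) = 741666.67 cm³
x̄ = 1300416.67 / 16000.00 = 81.28 cm
ȳ = 741666.67 / 16000.00 = 46.35 cm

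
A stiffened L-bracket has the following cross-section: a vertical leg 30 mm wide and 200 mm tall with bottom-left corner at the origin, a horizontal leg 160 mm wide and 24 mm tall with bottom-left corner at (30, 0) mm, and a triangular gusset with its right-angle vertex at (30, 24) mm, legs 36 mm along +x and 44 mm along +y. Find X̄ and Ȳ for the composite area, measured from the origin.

vertical leg: A = 30 × 200 = 6000.00, centroid at (15.00, 100.00).
horizontal leg: A = 160 × 24 = 3840.00, centroid at (110.00, 12.00).
gusset: A = ½·36·44 = 792.00, centroid at (42.00, 38.67).
ΣA = 10632.00 mm², ΣAX̄ = 545664.00 mm³, ΣAȲ = 676704.00 mm³.
X̄ = 545664.00/10632.00 = 51.32 mm; Ȳ = 676704.00/10632.00 = 63.65 mm.

X̄ = 51.32 mm, Ȳ = 63.65 mm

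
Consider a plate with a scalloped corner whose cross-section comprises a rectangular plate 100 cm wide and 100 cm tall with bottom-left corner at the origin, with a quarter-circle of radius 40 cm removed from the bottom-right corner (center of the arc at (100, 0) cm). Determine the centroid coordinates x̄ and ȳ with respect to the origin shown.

x̄ = 45.25 cm, ȳ = 54.75 cm

plate: A = 100 × 100 = 10000.00, centroid at (50.00, 50.00).
removed quarter-circle: A = −¼π·40² = -1256.64, centroid at (83.02, 16.98).
ΣA = 8743.36 cm²
ΣAx̄ = (10000.00)(50.00) + (-1256.64)(83.02) = 395669.63 cm³
ΣAȳ = (10000.00)(50.00) + (-1256.64)(16.98) = 478666.67 cm³
x̄ = 395669.63 / 8743.36 = 45.25 cm
ȳ = 478666.67 / 8743.36 = 54.75 cm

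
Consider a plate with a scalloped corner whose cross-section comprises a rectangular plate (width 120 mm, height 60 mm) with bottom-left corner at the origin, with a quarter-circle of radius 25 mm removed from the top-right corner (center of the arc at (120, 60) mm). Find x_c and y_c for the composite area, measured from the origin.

x_c = 56.39 mm, y_c = 28.58 mm

plate: A = 120 × 60 = 7200.00, centroid at (60.00, 30.00).
removed quarter-circle: A = −¼π·25² = -490.87, centroid at (109.39, 49.39).
ΣA = 6709.13 mm²
ΣAx_c = (7200.00)(60.00) + (-490.87)(109.39) = 378303.47 mm³
ΣAy_c = (7200.00)(30.00) + (-490.87)(49.39) = 191755.90 mm³
x_c = 378303.47 / 6709.13 = 56.39 mm
y_c = 191755.90 / 6709.13 = 28.58 mm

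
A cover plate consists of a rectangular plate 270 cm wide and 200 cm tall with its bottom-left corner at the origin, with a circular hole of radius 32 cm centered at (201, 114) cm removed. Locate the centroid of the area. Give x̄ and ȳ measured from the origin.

Part | A | x̄ᵢ | ȳᵢ | A·x̄ᵢ | A·ȳᵢ
plate | 54000.00 | 135.00 | 100.00 | 7290000.00 | 5400000.00
hole | -3216.99 | 201.00 | 114.00 | -646615.17 | -366736.96
Σ | 50783.01 |  |  | 6643384.83 | 5033263.04
x̄ = 6643384.83 / 50783.01 = 130.82 cm
ȳ = 5033263.04 / 50783.01 = 99.11 cm

x̄ = 130.82 cm, ȳ = 99.11 cm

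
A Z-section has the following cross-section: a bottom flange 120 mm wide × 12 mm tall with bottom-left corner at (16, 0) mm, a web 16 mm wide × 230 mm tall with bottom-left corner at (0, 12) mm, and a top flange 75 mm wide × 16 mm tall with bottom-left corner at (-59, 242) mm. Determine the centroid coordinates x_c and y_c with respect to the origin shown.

Part | A | x̄ᵢ | ȳᵢ | A·x̄ᵢ | A·ȳᵢ
bottom flange | 1440.00 | 76.00 | 6.00 | 109440.00 | 8640.00
web | 3680.00 | 8.00 | 127.00 | 29440.00 | 467360.00
top flange | 1200.00 | -21.50 | 250.00 | -25800.00 | 300000.00
Σ | 6320.00 |  |  | 113080.00 | 776000.00
x_c = 113080.00 / 6320.00 = 17.89 mm
y_c = 776000.00 / 6320.00 = 122.78 mm

x_c = 17.89 mm, y_c = 122.78 mm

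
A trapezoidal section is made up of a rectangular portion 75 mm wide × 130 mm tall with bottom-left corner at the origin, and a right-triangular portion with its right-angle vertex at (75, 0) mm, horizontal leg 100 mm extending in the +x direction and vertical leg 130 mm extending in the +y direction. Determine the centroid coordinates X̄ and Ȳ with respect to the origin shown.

rectangular portion: A = 75 × 130 = 9750.00, centroid at (37.50, 65.00).
triangular portion: A = ½·100·130 = 6500.00, centroid at (108.33, 43.33).
ΣA = 16250.00 mm²
ΣAX̄ = (9750.00)(37.50) + (6500.00)(108.33) = 1069791.67 mm³
ΣAȲ = (9750.00)(65.00) + (6500.00)(43.33) = 915416.67 mm³
X̄ = 1069791.67 / 16250.00 = 65.83 mm
Ȳ = 915416.67 / 16250.00 = 56.33 mm

X̄ = 65.83 mm, Ȳ = 56.33 mm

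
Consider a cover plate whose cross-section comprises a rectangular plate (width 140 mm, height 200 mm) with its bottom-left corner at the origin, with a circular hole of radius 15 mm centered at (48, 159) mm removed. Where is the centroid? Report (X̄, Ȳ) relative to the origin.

X̄ = 70.57 mm, Ȳ = 98.47 mm

plate: A = 140 × 200 = 28000.00, centroid at (70.00, 100.00).
hole: A = −π·15² = -706.86, centroid at (48.00, 159.00).
ΣA = 27293.14 mm²
ΣAX̄ = (28000.00)(70.00) + (-706.86)(48.00) = 1926070.80 mm³
ΣAȲ = (28000.00)(100.00) + (-706.86)(159.00) = 2687609.52 mm³
X̄ = 1926070.80 / 27293.14 = 70.57 mm
Ȳ = 2687609.52 / 27293.14 = 98.47 mm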